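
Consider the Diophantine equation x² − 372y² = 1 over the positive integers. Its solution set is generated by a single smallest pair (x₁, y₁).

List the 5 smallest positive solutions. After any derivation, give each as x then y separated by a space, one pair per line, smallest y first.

12151 630
295293601 15310260
7176225079351 372069937890
174396621583094401 9042043615292520
4238186690536135053751 219739743566768883150

√372 = [19; 3,2,12,2,3,38, …], period ℓ=6 (even) → k=5
step 0: (19, 1)  from 19·(1,0) + (0,1)
step 1: (58, 3)  from 3·(19,1) + (1,0)
…
step 4: (3491, 181)  from 2·(1678,87) + (135,7)
step 5: (12151, 630)  from 3·(3491,181) + (1678,87)
→ (12151, 630).  Check: 12151²=147646801, 372·630²=147646800, difference 1.
k=2:  x_2 = 12151·12151+372·630·630 = 295293601,  y_2 = 12151·630+630·12151 = 15310260
k=3:  x_3 = 12151·295293601+372·630·15310260 = 7176225079351,  y_3 = 12151·15310260+630·295293601 = 372069937890
k=4:  x_4 = 12151·7176225079351+372·630·372069937890 = 174396621583094401,  y_4 = 12151·372069937890+630·7176225079351 = 9042043615292520
k=5:  x_5 = 12151·174396621583094401+372·630·9042043615292520 = 4238186690536135053751,  y_5 = 12151·9042043615292520+630·174396621583094401 = 219739743566768883150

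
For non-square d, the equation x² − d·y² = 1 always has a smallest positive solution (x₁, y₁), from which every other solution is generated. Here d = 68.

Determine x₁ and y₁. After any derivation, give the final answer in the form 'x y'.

d=68: √d = [8; 4,16] (ℓ=2, even), read p_1/q_1
k=0  a_k=8  p_k/q_k = 8/1
k=1  a_k=4  p_k/q_k = 33/4
→ (33, 4).  Check: 33²=1089, 68·4²=1088, difference 1.

33 4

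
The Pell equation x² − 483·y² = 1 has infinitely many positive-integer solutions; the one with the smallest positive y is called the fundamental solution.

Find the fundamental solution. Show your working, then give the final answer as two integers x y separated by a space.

d=483: √d = [21; 1,42] (ℓ=2, even), read p_1/q_1
a_0=21:  p_0=21·1+0=21,  q_0=21·0+1=1
a_1=1:  p_1=1·21+1=22,  q_1=1·1+0=1
→ (22, 1).  Check: 22²=484, 483·1²=483, difference 1.

22 1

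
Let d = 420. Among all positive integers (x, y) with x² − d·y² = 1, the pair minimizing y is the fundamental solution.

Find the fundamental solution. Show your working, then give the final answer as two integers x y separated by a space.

√420 = [20; 2,40, …], period ℓ=2 (even) → k=1
i=0: a=20 ⇒ p=20, q=1
i=1: a=2 ⇒ p=41, q=2
→ (41, 2).  Check: 41²=1681, 420·2²=1680, difference 1.

41 2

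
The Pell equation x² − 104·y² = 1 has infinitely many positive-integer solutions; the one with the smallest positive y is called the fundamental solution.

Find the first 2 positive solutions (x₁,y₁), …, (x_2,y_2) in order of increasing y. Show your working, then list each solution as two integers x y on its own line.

51 5
5201 510

[10; 5,20] for √104; ℓ=2 ⇒ convergent index 1
step 0: (10, 1)  from 10·(1,0) + (0,1)
step 1: (51, 5)  from 5·(10,1) + (1,0)
→ (51, 5).  Check: 51²=2601, 104·5²=2600, difference 1.
(x_2, y_2) = (51·51 + 104·5·5, 51·5 + 5·51) = (5201, 510)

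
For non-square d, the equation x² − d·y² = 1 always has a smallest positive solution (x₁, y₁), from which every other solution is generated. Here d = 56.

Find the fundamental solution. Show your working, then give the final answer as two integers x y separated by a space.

√56 → a₀=7, period (2,14); ℓ=2 even so k=1
k=0  a_k=7  p_k/q_k = 7/1
k=1  a_k=2  p_k/q_k = 15/2
→ (15, 2).  Check: 15²=225, 56·2²=224, difference 1.

15 2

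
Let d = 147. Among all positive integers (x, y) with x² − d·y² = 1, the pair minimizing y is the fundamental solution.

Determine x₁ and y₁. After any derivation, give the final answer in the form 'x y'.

97 8

[12; 8,24] for √147; ℓ=2 ⇒ convergent index 1
i=0: a=12 ⇒ p=12, q=1
i=1: a=8 ⇒ p=97, q=8
fundamental: x₁=97, y₁=8  (since 9409 − 147·64 = 1)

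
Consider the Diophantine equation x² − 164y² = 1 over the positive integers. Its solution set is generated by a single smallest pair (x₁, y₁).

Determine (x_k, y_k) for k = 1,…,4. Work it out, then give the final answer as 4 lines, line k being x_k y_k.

2049 160
8396801 655680
34410088449 2686976480
141012534067201 11011228959360

d=164: √d = [12; 1,4,6,4,1,24] (ℓ=6, even), read p_5/q_5
a_0=12:  p_0=12·1+0=12,  q_0=12·0+1=1
…
a_4=4:  p_4=4·397+64=1652,  q_4=4·31+5=129
a_5=1:  p_5=1·1652+397=2049,  q_5=1·129+31=160
fundamental: x₁=2049, y₁=160  (since 4198401 − 164·25600 = 1)
n=2: (2049,160)∘(2049,160) = (2049·2049+164·160·160, 2049·160+160·2049) = (8396801,655680)
n=3: (8396801,655680)∘(2049,160) = (2049·8396801+164·160·655680, 2049·655680+160·8396801) = (34410088449,2686976480)
n=4: (34410088449,2686976480)∘(2049,160) = (2049·34410088449+164·160·2686976480, 2049·2686976480+160·34410088449) = (141012534067201,11011228959360)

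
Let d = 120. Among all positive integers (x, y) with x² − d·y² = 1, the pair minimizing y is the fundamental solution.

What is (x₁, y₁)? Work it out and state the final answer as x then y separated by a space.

11 1

√120 → a₀=10, period (1,20); ℓ=2 even so k=1
a_0=10:  p_0=10·1+0=10,  q_0=10·0+1=1
a_1=1:  p_1=1·10+1=11,  q_1=1·1+0=1
→ (11, 1).  Check: 11²=121, 120·1²=120, difference 1.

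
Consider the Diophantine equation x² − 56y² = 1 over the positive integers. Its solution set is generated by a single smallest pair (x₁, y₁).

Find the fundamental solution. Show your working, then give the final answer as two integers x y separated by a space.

15 2

√56 → a₀=7, period (2,14); ℓ=2 even so k=1
i=0: a=7 ⇒ p=7, q=1
i=1: a=2 ⇒ p=15, q=2
→ (15, 2).  Check: 15²=225, 56·2²=224, difference 1.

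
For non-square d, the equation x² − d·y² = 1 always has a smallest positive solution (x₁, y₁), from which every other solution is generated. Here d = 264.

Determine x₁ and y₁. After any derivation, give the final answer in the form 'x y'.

65 4

d=264: √d = [16; 4,32] (ℓ=2, even), read p_1/q_1
k=0  a_k=16  p_k/q_k = 16/1
k=1  a_k=4  p_k/q_k = 65/4
fundamental: x₁=65, y₁=4  (since 4225 − 264·16 = 1)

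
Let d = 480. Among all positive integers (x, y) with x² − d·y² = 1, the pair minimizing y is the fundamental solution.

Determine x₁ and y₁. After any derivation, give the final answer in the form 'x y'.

241 11

[21; 1,9,1,42] for √480; ℓ=4 ⇒ convergent index 3
step 0: (21, 1)  from 21·(1,0) + (0,1)
step 1: (22, 1)  from 1·(21,1) + (1,0)
step 2: (219, 10)  from 9·(22,1) + (21,1)
step 3: (241, 11)  from 1·(219,10) + (22,1)
→ (241, 11).  Check: 241²=58081, 480·11²=58080, difference 1.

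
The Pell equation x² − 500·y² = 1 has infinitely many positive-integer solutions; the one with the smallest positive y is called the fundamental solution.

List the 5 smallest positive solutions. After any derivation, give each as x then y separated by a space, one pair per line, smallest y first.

√500 = [22; 2,1,3,2,1,…,1,2,44, …], period ℓ=14 (even) → k=13
k=0  a_k=22  p_k/q_k = 22/1
k=1  a_k=2  p_k/q_k = 45/2
…
k=3  a_k=3  p_k/q_k = 246/11
k=4  a_k=2  p_k/q_k = 559/25
k=5  a_k=1  p_k/q_k = 805/36
k=6  a_k=1  p_k/q_k = 1364/61
k=7  a_k=10  p_k/q_k = 14445/646
…
k=9  a_k=1  p_k/q_k = 30254/1353
k=10  a_k=2  p_k/q_k = 76317/3413
k=11  a_k=3  p_k/q_k = 259205/11592
k=12  a_k=1  p_k/q_k = 335522/15005
k=13  a_k=2  p_k/q_k = 930249/41602
(x₁, y₁) = (930249, 41602);  930249² − 500·41602² = 1 ✓
(x_2, y_2) = (930249·930249 + 500·41602·41602, 930249·41602 + 41602·930249) = (1730726404001, 77400437796)
(x_3, y_3) = (930249·1730726404001 + 500·41602·77400437796, 930249·77400437796 + 41602·1730726404001) = (3220013013190122249, 144003359718540806)
(x_4, y_4) = (930249·3220013013190122249 + 500·41602·144003359718540806, 930249·144003359718540806 + 41602·3220013013190122249) = (5990827771012465337616001, 267917962749548332043592)
(x_5, y_5) = (930249·5990827771012465337616001 + 500·41602·267917962749548332043592, 930249·267917962749548332043592 + 41602·5990827771012465337616001) = (11145923086309929722690704506249, 498460833859465169310720288010)

930249 41602
1730726404001 77400437796
3220013013190122249 144003359718540806
5990827771012465337616001 267917962749548332043592
11145923086309929722690704506249 498460833859465169310720288010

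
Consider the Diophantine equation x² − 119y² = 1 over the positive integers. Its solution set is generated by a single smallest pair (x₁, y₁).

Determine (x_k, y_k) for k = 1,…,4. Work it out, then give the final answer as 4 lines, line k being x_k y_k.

120 11
28799 2640
6911640 633589
1658764801 152058720

[10; 1,9,1,20] for √119; ℓ=4 ⇒ convergent index 3
k=0  a_k=10  p_k/q_k = 10/1
…
k=2  a_k=9  p_k/q_k = 109/10
k=3  a_k=1  p_k/q_k = 120/11
→ (120, 11).  Check: 120²=14400, 119·11²=14399, difference 1.
(120+11√119)^2 = 28799 + 2640√119
(120+11√119)^3 = 6911640 + 633589√119
(120+11√119)^4 = 1658764801 + 152058720√119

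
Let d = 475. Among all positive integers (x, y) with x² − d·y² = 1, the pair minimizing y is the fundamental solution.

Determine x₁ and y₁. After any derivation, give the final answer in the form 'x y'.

√475 = [21; 1,3,1,6,2,6,1,3,1,42, …], period ℓ=10 (even) → k=9
k=0  a_k=21  p_k/q_k = 21/1
k=1  a_k=1  p_k/q_k = 22/1
k=2  a_k=3  p_k/q_k = 87/4
k=3  a_k=1  p_k/q_k = 109/5
…
k=5  a_k=2  p_k/q_k = 1591/73
k=6  a_k=6  p_k/q_k = 10287/472
k=7  a_k=1  p_k/q_k = 11878/545
k=8  a_k=3  p_k/q_k = 45921/2107
k=9  a_k=1  p_k/q_k = 57799/2652
(x₁, y₁) = (57799, 2652);  57799² − 475·2652² = 1 ✓

57799 2652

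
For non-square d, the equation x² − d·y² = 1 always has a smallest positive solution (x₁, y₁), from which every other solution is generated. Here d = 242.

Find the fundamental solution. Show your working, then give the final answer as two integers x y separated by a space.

19601 1260

[15; 1,1,3,1,14,1,3,1,1,30] for √242; ℓ=10 ⇒ convergent index 9
step 0: (15, 1)  from 15·(1,0) + (0,1)
…
step 3: (109, 7)  from 3·(31,2) + (16,1)
step 4: (140, 9)  from 1·(109,7) + (31,2)
…
step 7: (8696, 559)  from 3·(2209,142) + (2069,133)
step 8: (10905, 701)  from 1·(8696,559) + (2209,142)
step 9: (19601, 1260)  from 1·(10905,701) + (8696,559)
→ (19601, 1260).  Check: 19601²=384199201, 242·1260²=384199200, difference 1.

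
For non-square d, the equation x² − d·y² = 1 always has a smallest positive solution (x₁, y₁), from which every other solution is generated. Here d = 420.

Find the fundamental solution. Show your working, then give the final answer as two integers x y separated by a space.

[20; 2,40] for √420; ℓ=2 ⇒ convergent index 1
a_0=20:  p_0=20·1+0=20,  q_0=20·0+1=1
a_1=2:  p_1=2·20+1=41,  q_1=2·1+0=2
→ (41, 2).  Check: 41²=1681, 420·2²=1680, difference 1.

41 2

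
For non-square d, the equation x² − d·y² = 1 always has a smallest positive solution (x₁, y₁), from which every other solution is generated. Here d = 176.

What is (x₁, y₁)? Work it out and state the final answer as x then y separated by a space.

199 15

√176 = [13; 3,1,3,26, …], period ℓ=4 (even) → k=3
step 0: (13, 1)  from 13·(1,0) + (0,1)
step 1: (40, 3)  from 3·(13,1) + (1,0)
step 2: (53, 4)  from 1·(40,3) + (13,1)
step 3: (199, 15)  from 3·(53,4) + (40,3)
(x₁, y₁) = (199, 15);  199² − 176·15² = 1 ✓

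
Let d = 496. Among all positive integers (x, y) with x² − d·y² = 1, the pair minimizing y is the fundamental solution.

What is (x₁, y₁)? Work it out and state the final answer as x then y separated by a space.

d=496: √d = [22; 3,1,2,4,1,…,1,3,44] (ℓ=16, even), read p_15/q_15
k=0  a_k=22  p_k/q_k = 22/1
…
k=2  a_k=1  p_k/q_k = 89/4
k=3  a_k=2  p_k/q_k = 245/11
…
k=5  a_k=1  p_k/q_k = 1314/59
k=6  a_k=1  p_k/q_k = 2383/107
…
k=12  a_k=4  p_k/q_k = 389209/17476
k=13  a_k=2  p_k/q_k = 863293/38763
k=14  a_k=1  p_k/q_k = 1252502/56239
k=15  a_k=3  p_k/q_k = 4620799/207480
→ (4620799, 207480).  Check: 4620799²=21351783398401, 496·207480²=21351783398400, difference 1.

4620799 207480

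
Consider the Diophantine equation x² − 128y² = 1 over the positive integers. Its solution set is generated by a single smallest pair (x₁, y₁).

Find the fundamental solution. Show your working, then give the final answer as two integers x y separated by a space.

√128 = [11; 3,5,3,22, …], period ℓ=4 (even) → k=3
i=0: a=11 ⇒ p=11, q=1
…
i=2: a=5 ⇒ p=181, q=16
i=3: a=3 ⇒ p=577, q=51
→ (577, 51).  Check: 577²=332929, 128·51²=332928, difference 1.

577 51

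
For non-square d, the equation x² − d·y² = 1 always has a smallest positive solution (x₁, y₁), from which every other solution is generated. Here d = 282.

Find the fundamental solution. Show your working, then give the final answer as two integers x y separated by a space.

2351 140

√282 = [16; 1,3,1,4,1,3,1,32, …], period ℓ=8 (even) → k=7
i=0: a=16 ⇒ p=16, q=1
i=1: a=1 ⇒ p=17, q=1
…
i=3: a=1 ⇒ p=84, q=5
…
i=6: a=3 ⇒ p=1864, q=111
i=7: a=1 ⇒ p=2351, q=140
fundamental: x₁=2351, y₁=140  (since 5527201 − 282·19600 = 1)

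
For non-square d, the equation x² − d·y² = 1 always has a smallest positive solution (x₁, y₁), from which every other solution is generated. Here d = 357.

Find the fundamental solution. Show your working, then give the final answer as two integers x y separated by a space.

3401 180

√357 = [18; 1,8,2,8,1,36, …], period ℓ=6 (even) → k=5
step 0: (18, 1)  from 18·(1,0) + (0,1)
…
step 2: (170, 9)  from 8·(19,1) + (18,1)
…
step 4: (3042, 161)  from 8·(359,19) + (170,9)
step 5: (3401, 180)  from 1·(3042,161) + (359,19)
→ (3401, 180).  Check: 3401²=11566801, 357·180²=11566800, difference 1.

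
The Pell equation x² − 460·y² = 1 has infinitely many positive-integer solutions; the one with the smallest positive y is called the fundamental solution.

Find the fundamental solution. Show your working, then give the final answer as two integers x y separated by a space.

√460 → a₀=21, period (2,4,3,1,2,10,2,1,3,4,2,42); ℓ=12 even so k=11
step 0: (21, 1)  from 21·(1,0) + (0,1)
…
step 2: (193, 9)  from 4·(43,2) + (21,1)
step 3: (622, 29)  from 3·(193,9) + (43,2)
…
step 5: (2252, 105)  from 2·(815,38) + (622,29)
step 6: (23335, 1088)  from 10·(2252,105) + (815,38)
step 7: (48922, 2281)  from 2·(23335,1088) + (2252,105)
step 8: (72257, 3369)  from 1·(48922,2281) + (23335,1088)
step 9: (265693, 12388)  from 3·(72257,3369) + (48922,2281)
step 10: (1135029, 52921)  from 4·(265693,12388) + (72257,3369)
step 11: (2535751, 118230)  from 2·(1135029,52921) + (265693,12388)
fundamental: x₁=2535751, y₁=118230  (since 6430033134001 − 460·13978332900 = 1)

2535751 118230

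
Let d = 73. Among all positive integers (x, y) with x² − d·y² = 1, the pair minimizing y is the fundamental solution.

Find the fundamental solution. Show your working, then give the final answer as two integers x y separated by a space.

[8; 1,1,5,5,1,1,16] for √73; ℓ=7 ⇒ convergent index 13
a_0=8:  p_0=8·1+0=8,  q_0=8·0+1=1
a_1=1:  p_1=1·8+1=9,  q_1=1·1+0=1
…
a_3=5:  p_3=5·17+9=94,  q_3=5·2+1=11
a_4=5:  p_4=5·94+17=487,  q_4=5·11+2=57
a_5=1:  p_5=1·487+94=581,  q_5=1·57+11=68
a_6=1:  p_6=1·581+487=1068,  q_6=1·68+57=125
…
a_8=1:  p_8=1·17669+1068=18737,  q_8=1·2068+125=2193
a_9=1:  p_9=1·18737+17669=36406,  q_9=1·2193+2068=4261
a_10=5:  p_10=5·36406+18737=200767,  q_10=5·4261+2193=23498
a_11=5:  p_11=5·200767+36406=1040241,  q_11=5·23498+4261=121751
a_12=1:  p_12=1·1040241+200767=1241008,  q_12=1·121751+23498=145249
a_13=1:  p_13=1·1241008+1040241=2281249,  q_13=1·145249+121751=267000
→ (2281249, 267000).  Check: 2281249²=5204097000001, 73·267000²=5204097000000, difference 1.

2281249 267000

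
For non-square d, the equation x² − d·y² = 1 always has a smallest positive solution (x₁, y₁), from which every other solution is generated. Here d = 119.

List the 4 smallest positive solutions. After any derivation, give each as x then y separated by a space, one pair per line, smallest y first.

120 11
28799 2640
6911640 633589
1658764801 152058720

d=119: √d = [10; 1,9,1,20] (ℓ=4, even), read p_3/q_3
k=0  a_k=10  p_k/q_k = 10/1
…
k=2  a_k=9  p_k/q_k = 109/10
k=3  a_k=1  p_k/q_k = 120/11
(x₁, y₁) = (120, 11);  120² − 119·11² = 1 ✓
(120+11√119)^2 = 28799 + 2640√119
(120+11√119)^3 = 6911640 + 633589√119
(120+11√119)^4 = 1658764801 + 152058720√119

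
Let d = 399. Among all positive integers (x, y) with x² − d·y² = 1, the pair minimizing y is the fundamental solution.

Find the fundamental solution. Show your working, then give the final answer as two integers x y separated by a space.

20 1

[19; 1,38] for √399; ℓ=2 ⇒ convergent index 1
k=0  a_k=19  p_k/q_k = 19/1
k=1  a_k=1  p_k/q_k = 20/1
→ (20, 1).  Check: 20²=400, 399·1²=399, difference 1.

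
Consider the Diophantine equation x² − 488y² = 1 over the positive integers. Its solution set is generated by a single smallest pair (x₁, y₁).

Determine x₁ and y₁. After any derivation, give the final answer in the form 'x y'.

√488 → a₀=22, period (11,44); ℓ=2 even so k=1
step 0: (22, 1)  from 22·(1,0) + (0,1)
step 1: (243, 11)  from 11·(22,1) + (1,0)
→ (243, 11).  Check: 243²=59049, 488·11²=59048, difference 1.

243 11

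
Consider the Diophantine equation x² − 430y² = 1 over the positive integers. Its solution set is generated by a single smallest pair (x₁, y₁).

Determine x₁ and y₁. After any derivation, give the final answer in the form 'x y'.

2862251 138030

[20; 1,2,1,3,1,…,2,1,40] for √430; ℓ=14 ⇒ convergent index 13
a_0=20:  p_0=20·1+0=20,  q_0=20·0+1=1
…
a_2=2:  p_2=2·21+20=62,  q_2=2·1+1=3
a_3=1:  p_3=1·62+21=83,  q_3=1·3+1=4
…
a_5=1:  p_5=1·311+83=394,  q_5=1·15+4=19
a_6=6:  p_6=6·394+311=2675,  q_6=6·19+15=129
a_7=8:  p_7=8·2675+394=21794,  q_7=8·129+19=1051
a_8=6:  p_8=6·21794+2675=133439,  q_8=6·1051+129=6435
…
a_10=3:  p_10=3·155233+133439=599138,  q_10=3·7486+6435=28893
a_11=1:  p_11=1·599138+155233=754371,  q_11=1·28893+7486=36379
a_12=2:  p_12=2·754371+599138=2107880,  q_12=2·36379+28893=101651
a_13=1:  p_13=1·2107880+754371=2862251,  q_13=1·101651+36379=138030
→ (2862251, 138030).  Check: 2862251²=8192480787001, 430·138030²=8192480787000, difference 1.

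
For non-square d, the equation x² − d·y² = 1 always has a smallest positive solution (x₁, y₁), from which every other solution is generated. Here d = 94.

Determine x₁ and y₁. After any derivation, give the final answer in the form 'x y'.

√94 = [9; 1,2,3,1,1,…,2,1,18, …], period ℓ=16 (even) → k=15
i=0: a=9 ⇒ p=9, q=1
i=1: a=1 ⇒ p=10, q=1
…
i=3: a=3 ⇒ p=97, q=10
i=4: a=1 ⇒ p=126, q=13
…
i=6: a=5 ⇒ p=1241, q=128
i=7: a=1 ⇒ p=1464, q=151
…
i=10: a=5 ⇒ p=85038, q=8771
i=11: a=1 ⇒ p=99455, q=10258
i=12: a=1 ⇒ p=184493, q=19029
…
i=14: a=2 ⇒ p=1490361, q=153719
i=15: a=1 ⇒ p=2143295, q=221064
(x₁, y₁) = (2143295, 221064);  2143295² − 94·221064² = 1 ✓

2143295 221064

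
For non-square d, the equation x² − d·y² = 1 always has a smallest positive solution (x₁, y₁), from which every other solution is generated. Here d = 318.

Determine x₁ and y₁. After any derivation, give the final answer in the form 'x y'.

107 6

d=318: √d = [17; 1,4,1,34] (ℓ=4, even), read p_3/q_3
i=0: a=17 ⇒ p=17, q=1
i=1: a=1 ⇒ p=18, q=1
i=2: a=4 ⇒ p=89, q=5
i=3: a=1 ⇒ p=107, q=6
(x₁, y₁) = (107, 6);  107² − 318·6² = 1 ✓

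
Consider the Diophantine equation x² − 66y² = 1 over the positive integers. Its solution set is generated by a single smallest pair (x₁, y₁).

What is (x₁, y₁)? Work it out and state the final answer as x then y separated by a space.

65 8

d=66: √d = [8; 8,16] (ℓ=2, even), read p_1/q_1
a_0=8:  p_0=8·1+0=8,  q_0=8·0+1=1
a_1=8:  p_1=8·8+1=65,  q_1=8·1+0=8
→ (65, 8).  Check: 65²=4225, 66·8²=4224, difference 1.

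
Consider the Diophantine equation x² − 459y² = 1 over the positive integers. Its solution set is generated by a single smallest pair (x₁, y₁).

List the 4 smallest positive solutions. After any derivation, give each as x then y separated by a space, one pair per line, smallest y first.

499850 23331
499700044999 23324000700
499550134985000450 23317003499766669
499400269944005249820001 23310008398693414998600

[21; 2,2,1,4,21,4,1,2,2,42] for √459; ℓ=10 ⇒ convergent index 9
k=0  a_k=21  p_k/q_k = 21/1
…
k=2  a_k=2  p_k/q_k = 107/5
k=3  a_k=1  p_k/q_k = 150/7
k=4  a_k=4  p_k/q_k = 707/33
k=5  a_k=21  p_k/q_k = 14997/700
…
k=8  a_k=2  p_k/q_k = 212079/9899
k=9  a_k=2  p_k/q_k = 499850/23331
fundamental: x₁=499850, y₁=23331  (since 249850022500 − 459·544335561 = 1)
(499850+23331√459)^2 = 499700044999 + 23324000700√459
(499850+23331√459)^3 = 499550134985000450 + 23317003499766669√459
(499850+23331√459)^4 = 499400269944005249820001 + 23310008398693414998600√459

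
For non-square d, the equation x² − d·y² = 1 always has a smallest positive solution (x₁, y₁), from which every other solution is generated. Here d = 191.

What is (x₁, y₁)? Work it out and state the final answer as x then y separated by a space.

[13; 1,4,1,1,3,…,4,1,26] for √191; ℓ=16 ⇒ convergent index 15
i=0: a=13 ⇒ p=13, q=1
i=1: a=1 ⇒ p=14, q=1
i=2: a=4 ⇒ p=69, q=5
…
i=4: a=1 ⇒ p=152, q=11
…
i=7: a=2 ⇒ p=2999, q=217
i=8: a=13 ⇒ p=40217, q=2910
i=9: a=2 ⇒ p=83433, q=6037
…
i=13: a=1 ⇒ p=1616447, q=116962
i=14: a=4 ⇒ p=7377553, q=533821
i=15: a=1 ⇒ p=8994000, q=650783
→ (8994000, 650783).  Check: 8994000²=80892036000000, 191·650783²=80892035999999, difference 1.

8994000 650783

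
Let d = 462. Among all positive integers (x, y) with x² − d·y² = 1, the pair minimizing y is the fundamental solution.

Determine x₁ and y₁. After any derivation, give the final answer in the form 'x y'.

43 2

√462 → a₀=21, period (2,42); ℓ=2 even so k=1
k=0  a_k=21  p_k/q_k = 21/1
k=1  a_k=2  p_k/q_k = 43/2
fundamental: x₁=43, y₁=2  (since 1849 − 462·4 = 1)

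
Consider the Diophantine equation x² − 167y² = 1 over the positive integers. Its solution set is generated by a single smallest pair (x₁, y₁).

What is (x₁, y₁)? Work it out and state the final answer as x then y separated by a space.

√167 = [12; 1,11,1,24, …], period ℓ=4 (even) → k=3
i=0: a=12 ⇒ p=12, q=1
i=1: a=1 ⇒ p=13, q=1
i=2: a=11 ⇒ p=155, q=12
i=3: a=1 ⇒ p=168, q=13
→ (168, 13).  Check: 168²=28224, 167·13²=28223, difference 1.

168 13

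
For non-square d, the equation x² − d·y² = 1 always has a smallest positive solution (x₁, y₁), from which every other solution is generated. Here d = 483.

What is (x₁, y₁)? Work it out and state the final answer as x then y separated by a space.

[21; 1,42] for √483; ℓ=2 ⇒ convergent index 1
k=0  a_k=21  p_k/q_k = 21/1
k=1  a_k=1  p_k/q_k = 22/1
(x₁, y₁) = (22, 1);  22² − 483·1² = 1 ✓

22 1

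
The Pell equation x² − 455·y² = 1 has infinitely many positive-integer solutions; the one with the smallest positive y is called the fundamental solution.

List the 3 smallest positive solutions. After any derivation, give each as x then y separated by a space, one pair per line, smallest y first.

64 3
8191 384
1048384 49149

d=455: √d = [21; 3,42] (ℓ=2, even), read p_1/q_1
k=0  a_k=21  p_k/q_k = 21/1
k=1  a_k=3  p_k/q_k = 64/3
fundamental: x₁=64, y₁=3  (since 4096 − 455·9 = 1)
k=2:  x_2 = 64·64+455·3·3 = 8191,  y_2 = 64·3+3·64 = 384
k=3:  x_3 = 64·8191+455·3·384 = 1048384,  y_3 = 64·384+3·8191 = 49149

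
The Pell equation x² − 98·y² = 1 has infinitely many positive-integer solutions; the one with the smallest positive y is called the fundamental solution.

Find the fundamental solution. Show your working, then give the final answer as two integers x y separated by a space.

99 10

d=98: √d = [9; 1,8,1,18] (ℓ=4, even), read p_3/q_3
step 0: (9, 1)  from 9·(1,0) + (0,1)
step 1: (10, 1)  from 1·(9,1) + (1,0)
step 2: (89, 9)  from 8·(10,1) + (9,1)
step 3: (99, 10)  from 1·(89,9) + (10,1)
fundamental: x₁=99, y₁=10  (since 9801 − 98·100 = 1)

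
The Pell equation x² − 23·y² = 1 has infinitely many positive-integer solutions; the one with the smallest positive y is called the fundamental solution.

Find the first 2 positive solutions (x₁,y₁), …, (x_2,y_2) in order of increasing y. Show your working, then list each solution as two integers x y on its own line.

[4; 1,3,1,8] for √23; ℓ=4 ⇒ convergent index 3
k=0  a_k=4  p_k/q_k = 4/1
k=1  a_k=1  p_k/q_k = 5/1
k=2  a_k=3  p_k/q_k = 19/4
k=3  a_k=1  p_k/q_k = 24/5
fundamental: x₁=24, y₁=5  (since 576 − 23·25 = 1)
(x_2, y_2) = (24·24 + 23·5·5, 24·5 + 5·24) = (1151, 240)

24 5
1151 240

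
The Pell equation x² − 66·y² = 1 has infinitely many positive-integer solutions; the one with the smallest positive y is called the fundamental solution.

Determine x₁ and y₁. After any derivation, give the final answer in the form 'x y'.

d=66: √d = [8; 8,16] (ℓ=2, even), read p_1/q_1
k=0  a_k=8  p_k/q_k = 8/1
k=1  a_k=8  p_k/q_k = 65/8
fundamental: x₁=65, y₁=8  (since 4225 − 66·64 = 1)

65 8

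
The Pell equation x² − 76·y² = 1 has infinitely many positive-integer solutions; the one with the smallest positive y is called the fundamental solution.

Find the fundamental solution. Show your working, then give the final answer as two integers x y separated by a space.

d=76: √d = [8; 1,2,1,1,5,4,5,1,1,2,1,16] (ℓ=12, even), read p_11/q_11
i=0: a=8 ⇒ p=8, q=1
i=1: a=1 ⇒ p=9, q=1
…
i=4: a=1 ⇒ p=61, q=7
…
i=6: a=4 ⇒ p=1421, q=163
i=7: a=5 ⇒ p=7445, q=854
…
i=10: a=2 ⇒ p=41488, q=4759
i=11: a=1 ⇒ p=57799, q=6630
→ (57799, 6630).  Check: 57799²=3340724401, 76·6630²=3340724400, difference 1.

57799 6630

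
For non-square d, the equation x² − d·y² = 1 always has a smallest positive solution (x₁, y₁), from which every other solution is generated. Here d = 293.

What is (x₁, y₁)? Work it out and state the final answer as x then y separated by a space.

12320649 719780

[17; 8,1,1,8,34] for √293; ℓ=5 ⇒ convergent index 9
i=0: a=17 ⇒ p=17, q=1
i=1: a=8 ⇒ p=137, q=8
…
i=3: a=1 ⇒ p=291, q=17
i=4: a=8 ⇒ p=2482, q=145
i=5: a=34 ⇒ p=84679, q=4947
i=6: a=8 ⇒ p=679914, q=39721
i=7: a=1 ⇒ p=764593, q=44668
i=8: a=1 ⇒ p=1444507, q=84389
i=9: a=8 ⇒ p=12320649, q=719780
→ (12320649, 719780).  Check: 12320649²=151798391781201, 293·719780²=151798391781200, difference 1.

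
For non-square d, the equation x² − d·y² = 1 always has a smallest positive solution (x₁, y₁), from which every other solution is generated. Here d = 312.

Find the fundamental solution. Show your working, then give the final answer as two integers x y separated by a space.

53 3

√312 = [17; 1,1,1,34, …], period ℓ=4 (even) → k=3
k=0  a_k=17  p_k/q_k = 17/1
k=1  a_k=1  p_k/q_k = 18/1
k=2  a_k=1  p_k/q_k = 35/2
k=3  a_k=1  p_k/q_k = 53/3
(x₁, y₁) = (53, 3);  53² − 312·3² = 1 ✓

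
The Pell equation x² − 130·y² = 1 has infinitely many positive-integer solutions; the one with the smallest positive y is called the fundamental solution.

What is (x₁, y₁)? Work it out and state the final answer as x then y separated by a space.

6499 570

d=130: √d = [11; 2,2,22] (ℓ=3, odd), read p_5/q_5
a_0=11:  p_0=11·1+0=11,  q_0=11·0+1=1
a_1=2:  p_1=2·11+1=23,  q_1=2·1+0=2
…
a_4=2:  p_4=2·1277+57=2611,  q_4=2·112+5=229
a_5=2:  p_5=2·2611+1277=6499,  q_5=2·229+112=570
fundamental: x₁=6499, y₁=570  (since 42237001 − 130·324900 = 1)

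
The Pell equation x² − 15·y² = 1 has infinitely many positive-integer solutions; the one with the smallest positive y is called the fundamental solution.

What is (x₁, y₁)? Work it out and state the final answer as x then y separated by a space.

4 1

√15 = [3; 1,6, …], period ℓ=2 (even) → k=1
k=0  a_k=3  p_k/q_k = 3/1
k=1  a_k=1  p_k/q_k = 4/1
→ (4, 1).  Check: 4²=16, 15·1²=15, difference 1.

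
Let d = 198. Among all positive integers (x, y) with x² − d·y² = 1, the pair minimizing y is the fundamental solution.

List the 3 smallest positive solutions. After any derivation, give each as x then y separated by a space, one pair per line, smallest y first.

[14; 14,28] for √198; ℓ=2 ⇒ convergent index 1
a_0=14:  p_0=14·1+0=14,  q_0=14·0+1=1
a_1=14:  p_1=14·14+1=197,  q_1=14·1+0=14
fundamental: x₁=197, y₁=14  (since 38809 − 198·196 = 1)
n=2: (197,14)∘(197,14) = (197·197+198·14·14, 197·14+14·197) = (77617,5516)
n=3: (77617,5516)∘(197,14) = (197·77617+198·14·5516, 197·5516+14·77617) = (30580901,2173290)

197 14
77617 5516
30580901 2173290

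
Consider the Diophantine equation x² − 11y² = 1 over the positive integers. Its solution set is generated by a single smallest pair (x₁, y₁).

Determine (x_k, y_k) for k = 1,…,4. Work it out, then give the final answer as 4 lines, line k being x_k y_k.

d=11: √d = [3; 3,6] (ℓ=2, even), read p_1/q_1
step 0: (3, 1)  from 3·(1,0) + (0,1)
step 1: (10, 3)  from 3·(3,1) + (1,0)
→ (10, 3).  Check: 10²=100, 11·3²=99, difference 1.
n=2: (10,3)∘(10,3) = (10·10+11·3·3, 10·3+3·10) = (199,60)
n=3: (199,60)∘(10,3) = (10·199+11·3·60, 10·60+3·199) = (3970,1197)
n=4: (3970,1197)∘(10,3) = (10·3970+11·3·1197, 10·1197+3·3970) = (79201,23880)

10 3
199 60
3970 1197
79201 23880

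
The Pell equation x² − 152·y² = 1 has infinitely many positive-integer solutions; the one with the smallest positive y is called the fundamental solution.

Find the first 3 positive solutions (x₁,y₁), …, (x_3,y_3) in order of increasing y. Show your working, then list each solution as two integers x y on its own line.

37 3
2737 222
202501 16425

√152 → a₀=12, period (3,24); ℓ=2 even so k=1
a_0=12:  p_0=12·1+0=12,  q_0=12·0+1=1
a_1=3:  p_1=3·12+1=37,  q_1=3·1+0=3
fundamental: x₁=37, y₁=3  (since 1369 − 152·9 = 1)
(37+3√152)^2 = 2737 + 222√152
(37+3√152)^3 = 202501 + 16425√152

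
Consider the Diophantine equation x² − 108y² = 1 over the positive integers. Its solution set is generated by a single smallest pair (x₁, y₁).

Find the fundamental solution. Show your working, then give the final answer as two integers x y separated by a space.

1351 130

d=108: √d = [10; 2,1,1,4,1,1,2,20] (ℓ=8, even), read p_7/q_7
a_0=10:  p_0=10·1+0=10,  q_0=10·0+1=1
…
a_4=4:  p_4=4·52+31=239,  q_4=4·5+3=23
…
a_6=1:  p_6=1·291+239=530,  q_6=1·28+23=51
a_7=2:  p_7=2·530+291=1351,  q_7=2·51+28=130
→ (1351, 130).  Check: 1351²=1825201, 108·130²=1825200, difference 1.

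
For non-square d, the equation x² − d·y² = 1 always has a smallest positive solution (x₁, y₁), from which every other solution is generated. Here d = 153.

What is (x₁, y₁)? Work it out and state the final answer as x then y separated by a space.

2177 176

√153 → a₀=12, period (2,1,2,2,2,1,2,24); ℓ=8 even so k=7
k=0  a_k=12  p_k/q_k = 12/1
…
k=2  a_k=1  p_k/q_k = 37/3
k=3  a_k=2  p_k/q_k = 99/8
k=4  a_k=2  p_k/q_k = 235/19
…
k=6  a_k=1  p_k/q_k = 804/65
k=7  a_k=2  p_k/q_k = 2177/176
fundamental: x₁=2177, y₁=176  (since 4739329 − 153·30976 = 1)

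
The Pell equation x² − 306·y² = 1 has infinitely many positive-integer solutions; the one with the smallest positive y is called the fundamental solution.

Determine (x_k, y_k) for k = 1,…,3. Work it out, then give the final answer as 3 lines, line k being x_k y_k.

d=306: √d = [17; 2,34] (ℓ=2, even), read p_1/q_1
a_0=17:  p_0=17·1+0=17,  q_0=17·0+1=1
a_1=2:  p_1=2·17+1=35,  q_1=2·1+0=2
→ (35, 2).  Check: 35²=1225, 306·2²=1224, difference 1.
k=2:  x_2 = 35·35+306·2·2 = 2449,  y_2 = 35·2+2·35 = 140
k=3:  x_3 = 35·2449+306·2·140 = 171395,  y_3 = 35·140+2·2449 = 9798

35 2
2449 140
171395 9798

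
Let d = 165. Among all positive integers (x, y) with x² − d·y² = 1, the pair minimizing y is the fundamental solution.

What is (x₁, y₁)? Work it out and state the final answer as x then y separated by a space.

√165 → a₀=12, period (1,5,2,5,1,24); ℓ=6 even so k=5
k=0  a_k=12  p_k/q_k = 12/1
…
k=2  a_k=5  p_k/q_k = 77/6
…
k=4  a_k=5  p_k/q_k = 912/71
k=5  a_k=1  p_k/q_k = 1079/84
fundamental: x₁=1079, y₁=84  (since 1164241 − 165·7056 = 1)

1079 84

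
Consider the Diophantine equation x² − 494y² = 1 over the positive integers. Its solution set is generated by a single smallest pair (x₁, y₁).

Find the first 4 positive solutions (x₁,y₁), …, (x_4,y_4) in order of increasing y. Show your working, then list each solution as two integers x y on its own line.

√494 = [22; 4,2,2,1,2,1,2,2,4,44, …], period ℓ=10 (even) → k=9
k=0  a_k=22  p_k/q_k = 22/1
k=1  a_k=4  p_k/q_k = 89/4
k=2  a_k=2  p_k/q_k = 200/9
k=3  a_k=2  p_k/q_k = 489/22
k=4  a_k=1  p_k/q_k = 689/31
k=5  a_k=2  p_k/q_k = 1867/84
k=6  a_k=1  p_k/q_k = 2556/115
k=7  a_k=2  p_k/q_k = 6979/314
k=8  a_k=2  p_k/q_k = 16514/743
k=9  a_k=4  p_k/q_k = 73035/3286
fundamental: x₁=73035, y₁=3286  (since 5334111225 − 494·10797796 = 1)
(73035+3286√494)^2 = 10668222449 + 479986020√494
(73035+3286√494)^3 = 1558307253052395 + 70111557938114√494
(73035+3286√494)^4 = 227621940442695115201 + 10241195267540325960√494

73035 3286
10668222449 479986020
1558307253052395 70111557938114
227621940442695115201 10241195267540325960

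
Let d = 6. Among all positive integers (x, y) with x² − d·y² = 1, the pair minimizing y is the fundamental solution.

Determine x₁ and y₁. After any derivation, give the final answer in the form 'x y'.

5 2

√6 = [2; 2,4, …], period ℓ=2 (even) → k=1
step 0: (2, 1)  from 2·(1,0) + (0,1)
step 1: (5, 2)  from 2·(2,1) + (1,0)
→ (5, 2).  Check: 5²=25, 6·2²=24, difference 1.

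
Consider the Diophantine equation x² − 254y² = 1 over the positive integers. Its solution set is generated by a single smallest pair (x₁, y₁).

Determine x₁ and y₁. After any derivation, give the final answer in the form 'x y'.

√254 → a₀=15, period (1,14,1,30); ℓ=4 even so k=3
a_0=15:  p_0=15·1+0=15,  q_0=15·0+1=1
a_1=1:  p_1=1·15+1=16,  q_1=1·1+0=1
a_2=14:  p_2=14·16+15=239,  q_2=14·1+1=15
a_3=1:  p_3=1·239+16=255,  q_3=1·15+1=16
→ (255, 16).  Check: 255²=65025, 254·16²=65024, difference 1.

255 16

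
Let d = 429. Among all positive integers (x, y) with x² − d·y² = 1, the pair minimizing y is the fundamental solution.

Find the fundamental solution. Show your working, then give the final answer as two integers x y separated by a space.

[20; 1,2,2,9,1,12,1,9,2,2,1,40] for √429; ℓ=12 ⇒ convergent index 11
i=0: a=20 ⇒ p=20, q=1
…
i=2: a=2 ⇒ p=62, q=3
i=3: a=2 ⇒ p=145, q=7
…
i=5: a=1 ⇒ p=1512, q=73
…
i=7: a=1 ⇒ p=21023, q=1015
i=8: a=9 ⇒ p=208718, q=10077
…
i=10: a=2 ⇒ p=1085636, q=52415
i=11: a=1 ⇒ p=1524095, q=73584
→ (1524095, 73584).  Check: 1524095²=2322865569025, 429·73584²=2322865569024, difference 1.

1524095 73584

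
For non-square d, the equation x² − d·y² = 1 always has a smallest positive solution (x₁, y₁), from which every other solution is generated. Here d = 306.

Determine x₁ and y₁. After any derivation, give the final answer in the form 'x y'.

[17; 2,34] for √306; ℓ=2 ⇒ convergent index 1
k=0  a_k=17  p_k/q_k = 17/1
k=1  a_k=2  p_k/q_k = 35/2
(x₁, y₁) = (35, 2);  35² − 306·2² = 1 ✓

35 2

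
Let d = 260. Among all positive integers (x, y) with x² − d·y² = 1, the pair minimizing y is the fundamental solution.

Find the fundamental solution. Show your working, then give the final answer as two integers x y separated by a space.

d=260: √d = [16; 8,32] (ℓ=2, even), read p_1/q_1
k=0  a_k=16  p_k/q_k = 16/1
k=1  a_k=8  p_k/q_k = 129/8
fundamental: x₁=129, y₁=8  (since 16641 − 260·64 = 1)

129 8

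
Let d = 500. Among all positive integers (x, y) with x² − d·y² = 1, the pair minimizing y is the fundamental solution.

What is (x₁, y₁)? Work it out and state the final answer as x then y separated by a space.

930249 41602

√500 → a₀=22, period (2,1,3,2,1,…,1,2,44); ℓ=14 even so k=13
step 0: (22, 1)  from 22·(1,0) + (0,1)
…
step 2: (67, 3)  from 1·(45,2) + (22,1)
step 3: (246, 11)  from 3·(67,3) + (45,2)
…
step 5: (805, 36)  from 1·(559,25) + (246,11)
…
step 7: (14445, 646)  from 10·(1364,61) + (805,36)
…
step 9: (30254, 1353)  from 1·(15809,707) + (14445,646)
step 10: (76317, 3413)  from 2·(30254,1353) + (15809,707)
step 11: (259205, 11592)  from 3·(76317,3413) + (30254,1353)
step 12: (335522, 15005)  from 1·(259205,11592) + (76317,3413)
step 13: (930249, 41602)  from 2·(335522,15005) + (259205,11592)
fundamental: x₁=930249, y₁=41602  (since 865363202001 − 500·1730726404 = 1)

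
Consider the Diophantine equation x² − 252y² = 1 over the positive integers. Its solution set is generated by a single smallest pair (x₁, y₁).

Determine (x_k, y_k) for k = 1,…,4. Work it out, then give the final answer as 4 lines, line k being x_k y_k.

127 8
32257 2032
8193151 516120
2081028097 131092448

√252 → a₀=15, period (1,6,1,30); ℓ=4 even so k=3
a_0=15:  p_0=15·1+0=15,  q_0=15·0+1=1
a_1=1:  p_1=1·15+1=16,  q_1=1·1+0=1
a_2=6:  p_2=6·16+15=111,  q_2=6·1+1=7
a_3=1:  p_3=1·111+16=127,  q_3=1·7+1=8
(x₁, y₁) = (127, 8);  127² − 252·8² = 1 ✓
n=2: (127,8)∘(127,8) = (127·127+252·8·8, 127·8+8·127) = (32257,2032)
n=3: (32257,2032)∘(127,8) = (127·32257+252·8·2032, 127·2032+8·32257) = (8193151,516120)
n=4: (8193151,516120)∘(127,8) = (127·8193151+252·8·516120, 127·516120+8·8193151) = (2081028097,131092448)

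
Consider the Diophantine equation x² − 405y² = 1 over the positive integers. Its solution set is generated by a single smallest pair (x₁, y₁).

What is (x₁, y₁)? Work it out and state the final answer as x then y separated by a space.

161 8

√405 → a₀=20, period (8,40); ℓ=2 even so k=1
i=0: a=20 ⇒ p=20, q=1
i=1: a=8 ⇒ p=161, q=8
→ (161, 8).  Check: 161²=25921, 405·8²=25920, difference 1.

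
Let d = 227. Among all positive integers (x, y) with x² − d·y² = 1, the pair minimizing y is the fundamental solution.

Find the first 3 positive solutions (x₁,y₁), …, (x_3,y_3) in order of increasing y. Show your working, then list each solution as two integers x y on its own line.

[15; 15,30] for √227; ℓ=2 ⇒ convergent index 1
a_0=15:  p_0=15·1+0=15,  q_0=15·0+1=1
a_1=15:  p_1=15·15+1=226,  q_1=15·1+0=15
→ (226, 15).  Check: 226²=51076, 227·15²=51075, difference 1.
(226+15√227)^2 = 102151 + 6780√227
(226+15√227)^3 = 46172026 + 3064545√227

226 15
102151 6780
46172026 3064545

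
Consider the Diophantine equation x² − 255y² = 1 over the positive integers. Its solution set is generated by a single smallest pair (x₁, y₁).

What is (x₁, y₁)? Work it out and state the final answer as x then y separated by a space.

√255 → a₀=15, period (1,30); ℓ=2 even so k=1
k=0  a_k=15  p_k/q_k = 15/1
k=1  a_k=1  p_k/q_k = 16/1
fundamental: x₁=16, y₁=1  (since 256 − 255·1 = 1)

16 1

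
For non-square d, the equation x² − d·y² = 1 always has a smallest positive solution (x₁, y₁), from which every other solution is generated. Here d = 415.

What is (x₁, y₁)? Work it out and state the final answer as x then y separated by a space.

√415 = [20; 2,1,2,4,6,…,1,2,40, …], period ℓ=16 (even) → k=15
step 0: (20, 1)  from 20·(1,0) + (0,1)
…
step 2: (61, 3)  from 1·(41,2) + (20,1)
step 3: (163, 8)  from 2·(61,3) + (41,2)
step 4: (713, 35)  from 4·(163,8) + (61,3)
step 5: (4441, 218)  from 6·(713,35) + (163,8)
step 6: (5154, 253)  from 1·(4441,218) + (713,35)
…
step 11: (508372, 24955)  from 6·(77473,3803) + (43534,2137)
…
step 13: (4730294, 232201)  from 2·(2110961,103623) + (508372,24955)
step 14: (6841255, 335824)  from 1·(4730294,232201) + (2110961,103623)
step 15: (18412804, 903849)  from 2·(6841255,335824) + (4730294,232201)
→ (18412804, 903849).  Check: 18412804²=339031351142416, 415·903849²=339031351142415, difference 1.

18412804 903849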